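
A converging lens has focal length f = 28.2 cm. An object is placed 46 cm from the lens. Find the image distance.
1/di = 1/f − 1/do → di = 72.88 cm (real image)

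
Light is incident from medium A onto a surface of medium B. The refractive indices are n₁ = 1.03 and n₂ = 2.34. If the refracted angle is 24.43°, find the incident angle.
sin θ₁ = (n₂/n₁)·sin θ₂ → θ₁ = 69.98°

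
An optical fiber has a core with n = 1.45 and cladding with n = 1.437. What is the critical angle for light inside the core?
θc = arcsin(n_cladding/n_core) = 82.32°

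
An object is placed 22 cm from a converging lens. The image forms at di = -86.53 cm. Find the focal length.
1/f = 1/do + 1/di → f = 29.5 cm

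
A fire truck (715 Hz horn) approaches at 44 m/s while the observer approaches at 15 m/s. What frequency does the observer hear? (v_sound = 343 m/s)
f_obs = f·(v + v_o)/(v − v_s) = 856.1 Hz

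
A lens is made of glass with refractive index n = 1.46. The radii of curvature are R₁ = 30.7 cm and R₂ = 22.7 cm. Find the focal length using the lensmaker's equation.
1/f = (n − 1)(1/R₁ − 1/R₂) → f = -189.4 cm (diverging lens)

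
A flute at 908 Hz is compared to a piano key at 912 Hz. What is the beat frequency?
4 Hz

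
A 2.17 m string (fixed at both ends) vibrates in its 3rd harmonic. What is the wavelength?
λₙ = 2L/n = 1.447 m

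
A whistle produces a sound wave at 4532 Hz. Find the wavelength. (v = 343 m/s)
λ = v/f = 0.07568 m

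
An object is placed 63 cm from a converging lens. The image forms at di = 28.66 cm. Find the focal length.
1/f = 1/do + 1/di → f = 19.7 cm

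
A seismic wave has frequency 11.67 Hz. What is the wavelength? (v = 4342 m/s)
λ = v/f = 372.1 m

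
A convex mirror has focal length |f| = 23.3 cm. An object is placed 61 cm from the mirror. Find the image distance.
f = −23.3 cm (convex); 1/di = 1/f − 1/do → di = -16.86 cm (virtual image, behind mirror)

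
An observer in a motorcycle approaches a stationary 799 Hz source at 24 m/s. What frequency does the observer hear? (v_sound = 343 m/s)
f_obs = f·(v + v_o)/v = 854.9 Hz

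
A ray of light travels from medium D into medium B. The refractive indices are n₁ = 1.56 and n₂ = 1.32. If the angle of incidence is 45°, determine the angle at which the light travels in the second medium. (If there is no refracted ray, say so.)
sin θ₂ = (n₁/n₂)·sin θ₁ = 0.8357 → θ₂ = 56.69°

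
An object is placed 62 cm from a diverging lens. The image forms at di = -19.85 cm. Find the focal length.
1/f = 1/do + 1/di → f = -29.2 cm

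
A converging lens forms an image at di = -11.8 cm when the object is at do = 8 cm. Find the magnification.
M = −di/do = 1.475 (upright image)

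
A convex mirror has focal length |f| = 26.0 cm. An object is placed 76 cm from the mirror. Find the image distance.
f = −26.0 cm (convex); 1/di = 1/f − 1/do → di = -19.37 cm (virtual image, behind mirror)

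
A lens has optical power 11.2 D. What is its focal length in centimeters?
f = 1/P = 8.929 cm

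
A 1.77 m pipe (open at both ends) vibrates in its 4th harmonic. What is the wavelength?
λₙ = 2L/n = 0.885 m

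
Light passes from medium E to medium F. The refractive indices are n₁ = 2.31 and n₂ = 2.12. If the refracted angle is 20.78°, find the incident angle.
sin θ₁ = (n₂/n₁)·sin θ₂ → θ₁ = 19°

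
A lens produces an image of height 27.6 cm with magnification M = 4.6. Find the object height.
ho = |hi|/|M| = 6 cm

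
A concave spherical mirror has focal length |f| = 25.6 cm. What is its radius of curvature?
R = 2|f| = 51.2 cm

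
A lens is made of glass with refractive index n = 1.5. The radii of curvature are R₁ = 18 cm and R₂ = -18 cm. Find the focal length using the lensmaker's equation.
1/f = (n − 1)(1/R₁ − 1/R₂) → f = 18 cm (converging lens)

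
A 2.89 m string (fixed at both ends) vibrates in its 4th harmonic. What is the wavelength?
λₙ = 2L/n = 1.445 m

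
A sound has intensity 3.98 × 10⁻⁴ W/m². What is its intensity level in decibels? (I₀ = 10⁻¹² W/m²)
β = 10·log₁₀(I/I₀) = 86 dB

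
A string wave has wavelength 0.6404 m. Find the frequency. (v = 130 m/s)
f = v/λ = 203 Hz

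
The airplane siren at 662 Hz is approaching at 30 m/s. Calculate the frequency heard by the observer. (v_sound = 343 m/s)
f_obs = f·v/(v − v_s) = 725.5 Hz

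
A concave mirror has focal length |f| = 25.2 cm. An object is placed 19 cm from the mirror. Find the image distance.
f = +25.2 cm (concave); 1/di = 1/f − 1/do → di = -77.23 cm (virtual image, behind mirror)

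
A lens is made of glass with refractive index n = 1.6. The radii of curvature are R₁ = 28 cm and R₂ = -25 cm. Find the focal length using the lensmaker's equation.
1/f = (n − 1)(1/R₁ − 1/R₂) → f = 22.01 cm (converging lens)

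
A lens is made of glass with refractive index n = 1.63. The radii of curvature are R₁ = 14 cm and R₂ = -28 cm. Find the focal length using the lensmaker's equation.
1/f = (n − 1)(1/R₁ − 1/R₂) → f = 14.81 cm (converging lens)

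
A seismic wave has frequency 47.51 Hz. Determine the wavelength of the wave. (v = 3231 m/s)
λ = v/f = 68.01 m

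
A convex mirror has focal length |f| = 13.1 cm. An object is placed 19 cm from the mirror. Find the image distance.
f = −13.1 cm (convex); 1/di = 1/f − 1/do → di = -7.754 cm (virtual image, behind mirror)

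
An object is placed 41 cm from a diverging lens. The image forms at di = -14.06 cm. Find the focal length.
1/f = 1/do + 1/di → f = -21.4 cm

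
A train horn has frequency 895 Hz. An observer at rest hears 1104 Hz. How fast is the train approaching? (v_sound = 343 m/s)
v_s = v·(1 − f/f_obs) = 64.93 m/s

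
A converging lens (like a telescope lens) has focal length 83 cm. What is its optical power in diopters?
P = 1/f = 1.205 D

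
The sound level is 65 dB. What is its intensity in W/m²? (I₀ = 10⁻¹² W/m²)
I = I₀·10^(β/10) = 3.16 × 10⁻⁶ W/m²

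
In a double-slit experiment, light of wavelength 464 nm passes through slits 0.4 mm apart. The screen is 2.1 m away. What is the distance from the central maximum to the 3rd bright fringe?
y = mλL/d = 7.308 mm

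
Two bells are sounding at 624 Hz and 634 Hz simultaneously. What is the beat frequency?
10 Hz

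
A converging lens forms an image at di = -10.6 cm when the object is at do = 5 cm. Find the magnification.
M = −di/do = 2.12 (upright image)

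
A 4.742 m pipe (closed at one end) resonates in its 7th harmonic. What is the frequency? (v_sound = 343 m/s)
fₙ = nv/(4L) = 126.6 Hz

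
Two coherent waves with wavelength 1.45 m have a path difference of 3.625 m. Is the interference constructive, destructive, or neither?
destructive — path difference = 2.5λ, an odd multiple of λ/2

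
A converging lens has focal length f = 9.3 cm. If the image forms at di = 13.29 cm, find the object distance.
1/do = 1/f − 1/di → do = 30.98 cm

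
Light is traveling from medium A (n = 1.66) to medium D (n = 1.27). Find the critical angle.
θc = arcsin(n₂/n₁) = 49.91°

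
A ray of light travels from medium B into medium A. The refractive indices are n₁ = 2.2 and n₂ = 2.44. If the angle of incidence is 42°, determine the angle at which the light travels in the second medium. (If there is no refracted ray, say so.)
sin θ₂ = (n₁/n₂)·sin θ₁ = 0.6033 → θ₂ = 37.11°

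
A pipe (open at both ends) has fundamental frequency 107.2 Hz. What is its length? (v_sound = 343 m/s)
L = v/(2f₁) = 1.6 m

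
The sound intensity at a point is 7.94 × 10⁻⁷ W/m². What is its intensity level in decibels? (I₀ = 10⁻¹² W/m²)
β = 10·log₁₀(I/I₀) = 59 dB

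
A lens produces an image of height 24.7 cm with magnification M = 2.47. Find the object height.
ho = |hi|/|M| = 10 cm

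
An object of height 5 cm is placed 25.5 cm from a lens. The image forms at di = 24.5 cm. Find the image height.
hi = (-di/do) × ho = -4.804 cm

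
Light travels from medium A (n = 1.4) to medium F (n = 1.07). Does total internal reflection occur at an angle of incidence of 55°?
θc = arcsin(n₂/n₁) = 49.84°; 55° > θc, so yes — total internal reflection.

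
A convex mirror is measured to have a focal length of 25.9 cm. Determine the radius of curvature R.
R = 2|f| = 51.8 cm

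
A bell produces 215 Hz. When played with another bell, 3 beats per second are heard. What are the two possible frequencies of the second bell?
f₂ = 215 ± 3 Hz → 218 Hz or 212 Hz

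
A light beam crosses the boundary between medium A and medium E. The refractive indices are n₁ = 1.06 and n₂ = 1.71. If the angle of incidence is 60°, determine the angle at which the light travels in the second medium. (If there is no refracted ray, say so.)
sin θ₂ = (n₁/n₂)·sin θ₁ = 0.5368 → θ₂ = 32.47°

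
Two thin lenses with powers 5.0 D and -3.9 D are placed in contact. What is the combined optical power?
P_total = P₁ + P₂ = 1.1 D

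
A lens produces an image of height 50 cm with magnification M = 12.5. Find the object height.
ho = |hi|/|M| = 4 cm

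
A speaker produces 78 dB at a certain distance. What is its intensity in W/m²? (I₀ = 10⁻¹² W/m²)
I = I₀·10^(β/10) = 6.31 × 10⁻⁵ W/m²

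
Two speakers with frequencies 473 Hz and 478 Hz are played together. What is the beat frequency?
5 Hz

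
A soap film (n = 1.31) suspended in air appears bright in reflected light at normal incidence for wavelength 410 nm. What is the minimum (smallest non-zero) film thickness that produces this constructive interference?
2nt = (m − ½)λ with m = 1 → t = (m − ½)λ/(2n) = 78.24 nm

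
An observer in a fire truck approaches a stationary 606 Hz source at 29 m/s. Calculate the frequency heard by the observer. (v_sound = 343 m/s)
f_obs = f·(v + v_o)/v = 657.2 Hz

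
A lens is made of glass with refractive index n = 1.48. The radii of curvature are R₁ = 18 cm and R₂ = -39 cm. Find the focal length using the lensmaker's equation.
1/f = (n − 1)(1/R₁ − 1/R₂) → f = 25.66 cm (converging lens)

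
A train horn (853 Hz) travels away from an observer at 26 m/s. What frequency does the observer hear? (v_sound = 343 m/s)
f_obs = f·v/(v + v_s) = 792.9 Hz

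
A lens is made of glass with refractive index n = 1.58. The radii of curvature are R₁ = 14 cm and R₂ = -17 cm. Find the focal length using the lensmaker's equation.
1/f = (n − 1)(1/R₁ − 1/R₂) → f = 13.24 cm (converging lens)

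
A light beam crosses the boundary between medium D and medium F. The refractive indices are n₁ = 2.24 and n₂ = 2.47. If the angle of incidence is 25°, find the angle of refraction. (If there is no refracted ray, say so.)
sin θ₂ = (n₁/n₂)·sin θ₁ = 0.3833 → θ₂ = 22.54°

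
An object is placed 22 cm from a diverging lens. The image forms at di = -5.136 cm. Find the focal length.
1/f = 1/do + 1/di → f = -6.7 cm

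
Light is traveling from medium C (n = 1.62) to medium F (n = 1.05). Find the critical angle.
θc = arcsin(n₂/n₁) = 40.4°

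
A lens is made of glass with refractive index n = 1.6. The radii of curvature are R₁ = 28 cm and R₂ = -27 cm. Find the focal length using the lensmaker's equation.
1/f = (n − 1)(1/R₁ − 1/R₂) → f = 22.91 cm (converging lens)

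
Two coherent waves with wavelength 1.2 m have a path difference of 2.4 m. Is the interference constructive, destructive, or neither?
constructive — path difference = 2λ, a whole number of wavelengths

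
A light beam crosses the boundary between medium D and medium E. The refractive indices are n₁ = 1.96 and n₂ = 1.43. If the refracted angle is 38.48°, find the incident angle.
sin θ₁ = (n₂/n₁)·sin θ₂ → θ₁ = 27°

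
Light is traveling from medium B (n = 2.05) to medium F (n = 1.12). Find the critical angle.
θc = arcsin(n₂/n₁) = 33.12°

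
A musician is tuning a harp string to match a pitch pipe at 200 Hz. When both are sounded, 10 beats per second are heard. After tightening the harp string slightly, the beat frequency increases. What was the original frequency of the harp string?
210 Hz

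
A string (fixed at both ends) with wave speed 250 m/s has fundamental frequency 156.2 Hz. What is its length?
L = v/(2f₁) = 0.8003 m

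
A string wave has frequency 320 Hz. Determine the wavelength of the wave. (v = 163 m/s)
λ = v/f = 0.5094 m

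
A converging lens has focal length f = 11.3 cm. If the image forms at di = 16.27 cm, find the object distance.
1/do = 1/f − 1/di → do = 36.99 cm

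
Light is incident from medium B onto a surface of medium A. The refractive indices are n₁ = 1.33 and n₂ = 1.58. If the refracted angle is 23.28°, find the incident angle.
sin θ₁ = (n₂/n₁)·sin θ₂ → θ₁ = 28°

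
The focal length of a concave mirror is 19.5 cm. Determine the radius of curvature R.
R = 2|f| = 39 cm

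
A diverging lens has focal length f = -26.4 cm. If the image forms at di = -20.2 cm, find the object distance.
1/do = 1/f − 1/di → do = 86.01 cm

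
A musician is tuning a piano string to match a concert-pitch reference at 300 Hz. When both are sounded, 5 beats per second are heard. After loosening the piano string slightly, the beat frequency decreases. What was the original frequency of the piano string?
305 Hz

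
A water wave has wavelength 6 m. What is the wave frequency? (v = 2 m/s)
f = v/λ = 0.3333 Hz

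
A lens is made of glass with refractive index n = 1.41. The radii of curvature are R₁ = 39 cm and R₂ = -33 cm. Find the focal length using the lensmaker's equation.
1/f = (n − 1)(1/R₁ − 1/R₂) → f = 43.6 cm (converging lens)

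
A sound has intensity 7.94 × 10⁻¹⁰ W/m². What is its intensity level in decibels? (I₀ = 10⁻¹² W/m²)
β = 10·log₁₀(I/I₀) = 29 dB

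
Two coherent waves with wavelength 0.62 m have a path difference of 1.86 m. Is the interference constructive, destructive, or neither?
constructive — path difference = 3λ, a whole number of wavelengths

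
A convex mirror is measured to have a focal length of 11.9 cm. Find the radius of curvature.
R = 2|f| = 23.8 cm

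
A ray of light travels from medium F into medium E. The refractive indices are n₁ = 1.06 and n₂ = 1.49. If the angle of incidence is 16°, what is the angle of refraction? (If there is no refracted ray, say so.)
sin θ₂ = (n₁/n₂)·sin θ₁ = 0.1961 → θ₂ = 11.31°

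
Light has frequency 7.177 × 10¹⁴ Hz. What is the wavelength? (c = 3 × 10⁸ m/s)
λ = c/f = 418 nm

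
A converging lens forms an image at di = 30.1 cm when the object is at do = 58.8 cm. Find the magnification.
M = −di/do = -0.5119 (inverted image)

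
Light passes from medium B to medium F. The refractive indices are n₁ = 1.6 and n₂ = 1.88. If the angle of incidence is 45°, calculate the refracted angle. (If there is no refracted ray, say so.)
sin θ₂ = (n₁/n₂)·sin θ₁ = 0.6018 → θ₂ = 37°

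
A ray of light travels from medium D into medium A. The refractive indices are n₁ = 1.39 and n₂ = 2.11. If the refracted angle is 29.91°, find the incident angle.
sin θ₁ = (n₂/n₁)·sin θ₂ → θ₁ = 49.19°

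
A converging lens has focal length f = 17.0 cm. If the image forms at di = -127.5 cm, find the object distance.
1/do = 1/f − 1/di → do = 15 cm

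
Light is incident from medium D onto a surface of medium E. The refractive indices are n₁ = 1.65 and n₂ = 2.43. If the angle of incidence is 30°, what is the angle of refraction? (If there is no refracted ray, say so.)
sin θ₂ = (n₁/n₂)·sin θ₁ = 0.3395 → θ₂ = 19.85°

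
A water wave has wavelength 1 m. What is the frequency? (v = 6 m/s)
f = v/λ = 6 Hz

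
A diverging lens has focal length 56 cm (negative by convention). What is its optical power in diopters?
P = 1/f = -1.786 D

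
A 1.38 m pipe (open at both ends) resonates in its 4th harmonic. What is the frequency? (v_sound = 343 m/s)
fₙ = nv/(2L) = 497.1 Hz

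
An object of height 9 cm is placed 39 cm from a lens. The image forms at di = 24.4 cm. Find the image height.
hi = (-di/do) × ho = -5.631 cm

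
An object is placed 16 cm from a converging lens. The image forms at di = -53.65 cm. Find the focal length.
1/f = 1/do + 1/di → f = 22.8 cm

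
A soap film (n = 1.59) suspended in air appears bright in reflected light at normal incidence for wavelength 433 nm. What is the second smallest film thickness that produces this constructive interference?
2nt = (m − ½)λ with m = 2 → t = (m − ½)λ/(2n) = 204.2 nm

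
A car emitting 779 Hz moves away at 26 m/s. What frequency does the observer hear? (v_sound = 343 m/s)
f_obs = f·v/(v + v_s) = 724.1 Hz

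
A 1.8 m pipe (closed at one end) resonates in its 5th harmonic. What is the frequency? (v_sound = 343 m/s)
fₙ = nv/(4L) = 238.2 Hz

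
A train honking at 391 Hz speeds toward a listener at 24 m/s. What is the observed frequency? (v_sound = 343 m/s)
f_obs = f·v/(v − v_s) = 420.4 Hz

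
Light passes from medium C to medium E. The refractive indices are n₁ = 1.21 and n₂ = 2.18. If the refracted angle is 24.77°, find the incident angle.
sin θ₁ = (n₂/n₁)·sin θ₂ → θ₁ = 49.01°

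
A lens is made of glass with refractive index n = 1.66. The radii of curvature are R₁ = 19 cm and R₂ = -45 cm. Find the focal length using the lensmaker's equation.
1/f = (n − 1)(1/R₁ − 1/R₂) → f = 20.24 cm (converging lens)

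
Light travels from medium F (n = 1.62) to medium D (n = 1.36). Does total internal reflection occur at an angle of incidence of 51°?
θc = arcsin(n₂/n₁) = 57.09°; 51° < θc, so no — the ray refracts.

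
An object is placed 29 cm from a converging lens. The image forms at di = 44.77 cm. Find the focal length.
1/f = 1/do + 1/di → f = 17.6 cm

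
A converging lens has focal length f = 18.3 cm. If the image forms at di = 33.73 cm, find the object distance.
1/do = 1/f − 1/di → do = 40 cm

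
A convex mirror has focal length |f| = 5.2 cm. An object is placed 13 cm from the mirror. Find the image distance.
f = −5.2 cm (convex); 1/di = 1/f − 1/do → di = -3.714 cm (virtual image, behind mirror)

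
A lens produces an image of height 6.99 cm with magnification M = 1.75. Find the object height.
ho = |hi|/|M| = 3.994 cm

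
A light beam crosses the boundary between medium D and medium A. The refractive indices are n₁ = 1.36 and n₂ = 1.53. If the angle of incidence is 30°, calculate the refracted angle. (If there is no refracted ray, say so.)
sin θ₂ = (n₁/n₂)·sin θ₁ = 0.4444 → θ₂ = 26.39°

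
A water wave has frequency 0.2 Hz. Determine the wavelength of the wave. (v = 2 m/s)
λ = v/f = 10 m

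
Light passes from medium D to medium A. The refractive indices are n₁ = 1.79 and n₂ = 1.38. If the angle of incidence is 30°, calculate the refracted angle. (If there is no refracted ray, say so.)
sin θ₂ = (n₁/n₂)·sin θ₁ = 0.6486 → θ₂ = 40.43°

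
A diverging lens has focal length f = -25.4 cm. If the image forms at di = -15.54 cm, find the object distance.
1/do = 1/f − 1/di → do = 40.03 cm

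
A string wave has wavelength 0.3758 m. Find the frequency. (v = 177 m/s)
f = v/λ = 471 Hz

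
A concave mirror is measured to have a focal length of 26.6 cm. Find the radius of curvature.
R = 2|f| = 53.2 cm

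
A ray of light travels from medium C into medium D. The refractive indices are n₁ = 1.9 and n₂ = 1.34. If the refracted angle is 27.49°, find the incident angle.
sin θ₁ = (n₂/n₁)·sin θ₂ → θ₁ = 19°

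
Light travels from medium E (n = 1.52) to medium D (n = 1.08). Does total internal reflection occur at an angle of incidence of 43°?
θc = arcsin(n₂/n₁) = 45.28°; 43° < θc, so no — the ray refracts.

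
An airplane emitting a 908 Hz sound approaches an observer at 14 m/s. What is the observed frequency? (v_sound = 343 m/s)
f_obs = f·v/(v − v_s) = 946.6 Hz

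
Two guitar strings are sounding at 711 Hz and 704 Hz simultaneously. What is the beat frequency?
7 Hz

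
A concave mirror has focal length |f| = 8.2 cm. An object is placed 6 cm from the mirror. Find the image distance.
f = +8.2 cm (concave); 1/di = 1/f − 1/do → di = -22.36 cm (virtual image, behind mirror)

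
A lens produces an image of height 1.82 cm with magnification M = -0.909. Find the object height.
ho = |hi|/|M| = 2.002 cm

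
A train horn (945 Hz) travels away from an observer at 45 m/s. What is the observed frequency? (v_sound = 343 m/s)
f_obs = f·v/(v + v_s) = 835.4 Hz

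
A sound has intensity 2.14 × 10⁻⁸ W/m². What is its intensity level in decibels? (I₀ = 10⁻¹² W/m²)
β = 10·log₁₀(I/I₀) = 43.3 dB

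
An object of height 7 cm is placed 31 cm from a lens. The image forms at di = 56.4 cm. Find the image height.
hi = (-di/do) × ho = -12.74 cm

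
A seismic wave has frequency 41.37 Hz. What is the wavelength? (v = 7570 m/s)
λ = v/f = 183 m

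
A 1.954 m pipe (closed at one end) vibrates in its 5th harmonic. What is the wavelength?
λₙ = 4L/n = 1.563 m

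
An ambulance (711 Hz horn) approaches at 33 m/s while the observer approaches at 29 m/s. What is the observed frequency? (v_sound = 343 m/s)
f_obs = f·(v + v_o)/(v − v_s) = 853.2 Hz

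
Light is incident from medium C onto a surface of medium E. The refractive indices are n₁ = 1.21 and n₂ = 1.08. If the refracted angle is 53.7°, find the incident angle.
sin θ₁ = (n₂/n₁)·sin θ₂ → θ₁ = 46°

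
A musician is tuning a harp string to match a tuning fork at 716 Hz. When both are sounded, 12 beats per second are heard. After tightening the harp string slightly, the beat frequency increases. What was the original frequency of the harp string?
728 Hz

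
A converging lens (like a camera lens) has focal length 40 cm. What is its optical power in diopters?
P = 1/f = 2.5 D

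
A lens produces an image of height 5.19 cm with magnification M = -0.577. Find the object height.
ho = |hi|/|M| = 8.995 cm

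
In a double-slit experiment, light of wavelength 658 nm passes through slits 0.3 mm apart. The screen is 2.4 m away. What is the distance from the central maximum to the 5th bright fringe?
y = mλL/d = 26.32 mm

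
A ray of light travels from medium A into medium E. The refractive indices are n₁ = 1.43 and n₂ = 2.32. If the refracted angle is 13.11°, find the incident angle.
sin θ₁ = (n₂/n₁)·sin θ₂ → θ₁ = 21.59°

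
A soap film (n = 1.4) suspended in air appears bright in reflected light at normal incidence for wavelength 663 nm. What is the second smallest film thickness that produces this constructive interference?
2nt = (m − ½)λ with m = 2 → t = (m − ½)λ/(2n) = 355.2 nm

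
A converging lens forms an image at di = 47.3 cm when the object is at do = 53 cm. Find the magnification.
M = −di/do = -0.8925 (inverted image)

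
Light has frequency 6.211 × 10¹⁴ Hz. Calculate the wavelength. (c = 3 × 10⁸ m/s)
λ = c/f = 483 nm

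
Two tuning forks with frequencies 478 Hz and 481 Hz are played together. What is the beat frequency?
3 Hz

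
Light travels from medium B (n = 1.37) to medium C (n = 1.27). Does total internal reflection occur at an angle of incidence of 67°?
θc = arcsin(n₂/n₁) = 67.97°; 67° < θc, so no — the ray refracts.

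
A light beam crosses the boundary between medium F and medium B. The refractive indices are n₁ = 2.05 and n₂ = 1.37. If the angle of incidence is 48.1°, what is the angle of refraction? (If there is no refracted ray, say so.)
sin θ₂ = (n₁/n₂)·sin θ₁ = 1.114 > 1, so there is no refracted ray — the light undergoes total internal reflection.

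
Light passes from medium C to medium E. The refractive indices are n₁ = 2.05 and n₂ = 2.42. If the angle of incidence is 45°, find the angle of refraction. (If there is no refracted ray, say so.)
sin θ₂ = (n₁/n₂)·sin θ₁ = 0.599 → θ₂ = 36.8°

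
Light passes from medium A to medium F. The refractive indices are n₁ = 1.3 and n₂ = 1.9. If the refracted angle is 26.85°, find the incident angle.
sin θ₁ = (n₂/n₁)·sin θ₂ → θ₁ = 41.31°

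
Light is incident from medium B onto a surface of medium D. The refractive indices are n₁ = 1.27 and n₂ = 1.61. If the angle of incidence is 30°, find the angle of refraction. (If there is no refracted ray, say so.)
sin θ₂ = (n₁/n₂)·sin θ₁ = 0.3944 → θ₂ = 23.23°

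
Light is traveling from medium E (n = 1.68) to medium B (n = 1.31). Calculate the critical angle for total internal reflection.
θc = arcsin(n₂/n₁) = 51.24°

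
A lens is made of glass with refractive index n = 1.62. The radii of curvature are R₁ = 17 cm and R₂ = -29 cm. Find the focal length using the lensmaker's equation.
1/f = (n − 1)(1/R₁ − 1/R₂) → f = 17.29 cm (converging lens)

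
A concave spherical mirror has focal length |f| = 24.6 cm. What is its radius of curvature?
R = 2|f| = 49.2 cm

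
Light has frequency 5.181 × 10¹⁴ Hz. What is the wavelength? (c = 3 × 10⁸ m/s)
λ = c/f = 579 nm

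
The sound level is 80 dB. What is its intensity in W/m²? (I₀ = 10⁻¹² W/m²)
I = I₀·10^(β/10) = 1.00 × 10⁻⁴ W/m²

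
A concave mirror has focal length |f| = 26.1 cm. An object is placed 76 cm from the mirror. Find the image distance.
f = +26.1 cm (concave); 1/di = 1/f − 1/do → di = 39.75 cm (real image, in front of mirror)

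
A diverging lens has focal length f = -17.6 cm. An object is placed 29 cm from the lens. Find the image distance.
1/di = 1/f − 1/do → di = -10.95 cm (virtual image)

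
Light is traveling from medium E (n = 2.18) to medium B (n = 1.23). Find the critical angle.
θc = arcsin(n₂/n₁) = 34.35°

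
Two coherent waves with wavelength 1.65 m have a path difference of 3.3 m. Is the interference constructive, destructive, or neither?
constructive — path difference = 2λ, a whole number of wavelengths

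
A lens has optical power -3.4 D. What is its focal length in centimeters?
f = 1/P = -29.41 cm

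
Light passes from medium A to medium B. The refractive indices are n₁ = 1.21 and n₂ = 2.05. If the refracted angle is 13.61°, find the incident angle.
sin θ₁ = (n₂/n₁)·sin θ₂ → θ₁ = 23.49°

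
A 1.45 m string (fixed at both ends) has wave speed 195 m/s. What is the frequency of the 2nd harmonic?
fₙ = nv/(2L) = 134.5 Hz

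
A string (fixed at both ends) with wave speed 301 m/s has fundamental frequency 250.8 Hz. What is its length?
L = v/(2f₁) = 0.6001 m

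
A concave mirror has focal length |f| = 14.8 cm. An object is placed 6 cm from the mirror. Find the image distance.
f = +14.8 cm (concave); 1/di = 1/f − 1/do → di = -10.09 cm (virtual image, behind mirror)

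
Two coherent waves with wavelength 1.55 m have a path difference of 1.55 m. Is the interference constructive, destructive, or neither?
constructive — path difference = 1λ, a whole number of wavelengths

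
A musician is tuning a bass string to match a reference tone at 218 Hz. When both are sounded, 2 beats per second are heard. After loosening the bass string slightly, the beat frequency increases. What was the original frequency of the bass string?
216 Hz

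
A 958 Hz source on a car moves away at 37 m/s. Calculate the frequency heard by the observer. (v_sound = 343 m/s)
f_obs = f·v/(v + v_s) = 864.7 Hz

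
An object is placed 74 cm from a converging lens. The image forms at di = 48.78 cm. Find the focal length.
1/f = 1/do + 1/di → f = 29.4 cm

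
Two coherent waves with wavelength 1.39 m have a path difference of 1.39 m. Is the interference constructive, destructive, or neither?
constructive — path difference = 1λ, a whole number of wavelengths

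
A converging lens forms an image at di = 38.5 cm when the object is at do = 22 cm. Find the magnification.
M = −di/do = -1.75 (inverted image)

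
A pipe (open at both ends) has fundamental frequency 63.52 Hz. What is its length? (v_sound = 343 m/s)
L = v/(2f₁) = 2.7 m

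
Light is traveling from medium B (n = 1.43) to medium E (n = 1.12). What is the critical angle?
θc = arcsin(n₂/n₁) = 51.56°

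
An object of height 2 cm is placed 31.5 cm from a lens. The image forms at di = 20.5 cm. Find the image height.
hi = (-di/do) × ho = -1.302 cm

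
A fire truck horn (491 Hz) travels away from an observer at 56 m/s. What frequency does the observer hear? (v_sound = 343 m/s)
f_obs = f·v/(v + v_s) = 422.1 Hz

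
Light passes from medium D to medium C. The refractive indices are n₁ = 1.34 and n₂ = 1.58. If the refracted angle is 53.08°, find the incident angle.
sin θ₁ = (n₂/n₁)·sin θ₂ → θ₁ = 70.5°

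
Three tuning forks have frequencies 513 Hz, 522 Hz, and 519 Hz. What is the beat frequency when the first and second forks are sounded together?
9 Hz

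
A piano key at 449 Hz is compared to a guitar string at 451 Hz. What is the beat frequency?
2 Hz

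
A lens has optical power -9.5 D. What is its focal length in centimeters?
f = 1/P = -10.53 cm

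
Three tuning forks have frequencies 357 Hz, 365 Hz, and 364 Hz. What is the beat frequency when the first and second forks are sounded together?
8 Hz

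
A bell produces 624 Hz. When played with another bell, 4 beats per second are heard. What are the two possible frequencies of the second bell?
f₂ = 624 ± 4 Hz → 628 Hz or 620 Hz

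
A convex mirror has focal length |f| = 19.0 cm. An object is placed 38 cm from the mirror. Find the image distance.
f = −19.0 cm (convex); 1/di = 1/f − 1/do → di = -12.67 cm (virtual image, behind mirror)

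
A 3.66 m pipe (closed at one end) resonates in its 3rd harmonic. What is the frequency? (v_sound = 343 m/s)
fₙ = nv/(4L) = 70.29 Hz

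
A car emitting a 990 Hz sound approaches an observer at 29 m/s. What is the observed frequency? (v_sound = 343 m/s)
f_obs = f·v/(v − v_s) = 1081 Hz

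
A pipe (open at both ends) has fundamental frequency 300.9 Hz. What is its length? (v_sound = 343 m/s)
L = v/(2f₁) = 0.57 m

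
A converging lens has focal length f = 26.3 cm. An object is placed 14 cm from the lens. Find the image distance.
1/di = 1/f − 1/do → di = -29.93 cm (virtual image)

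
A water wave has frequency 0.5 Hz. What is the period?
T = 1/f = 2 s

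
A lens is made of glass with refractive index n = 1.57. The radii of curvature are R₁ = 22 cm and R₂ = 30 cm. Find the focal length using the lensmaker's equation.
1/f = (n − 1)(1/R₁ − 1/R₂) → f = 144.7 cm (converging lens)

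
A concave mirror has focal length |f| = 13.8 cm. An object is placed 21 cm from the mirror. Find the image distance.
f = +13.8 cm (concave); 1/di = 1/f − 1/do → di = 40.25 cm (real image, in front of mirror)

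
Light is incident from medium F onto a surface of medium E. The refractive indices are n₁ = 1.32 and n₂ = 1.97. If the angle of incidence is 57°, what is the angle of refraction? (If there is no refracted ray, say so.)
sin θ₂ = (n₁/n₂)·sin θ₁ = 0.562 → θ₂ = 34.19°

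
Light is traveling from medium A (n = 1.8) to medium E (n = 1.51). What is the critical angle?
θc = arcsin(n₂/n₁) = 57.02°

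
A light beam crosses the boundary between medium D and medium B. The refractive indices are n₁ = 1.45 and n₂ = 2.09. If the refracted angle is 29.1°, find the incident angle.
sin θ₁ = (n₂/n₁)·sin θ₂ → θ₁ = 44.51°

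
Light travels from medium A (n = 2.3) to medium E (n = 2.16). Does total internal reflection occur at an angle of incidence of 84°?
θc = arcsin(n₂/n₁) = 69.91°; 84° > θc, so yes — total internal reflection.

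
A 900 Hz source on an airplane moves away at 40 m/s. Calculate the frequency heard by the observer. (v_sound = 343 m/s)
f_obs = f·v/(v + v_s) = 806 Hz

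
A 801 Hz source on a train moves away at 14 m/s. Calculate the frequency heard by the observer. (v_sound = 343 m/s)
f_obs = f·v/(v + v_s) = 769.6 Hz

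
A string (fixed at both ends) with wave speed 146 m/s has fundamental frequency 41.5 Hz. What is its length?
L = v/(2f₁) = 1.759 m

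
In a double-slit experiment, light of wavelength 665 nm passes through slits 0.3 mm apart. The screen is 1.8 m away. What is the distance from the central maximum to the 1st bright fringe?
y = mλL/d = 3.99 mm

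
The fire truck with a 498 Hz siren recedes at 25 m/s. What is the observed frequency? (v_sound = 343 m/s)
f_obs = f·v/(v + v_s) = 464.2 Hz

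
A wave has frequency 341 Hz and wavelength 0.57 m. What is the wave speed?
v = fλ = 194.4 m/s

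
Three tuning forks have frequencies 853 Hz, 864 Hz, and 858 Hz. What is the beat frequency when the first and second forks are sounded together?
11 Hz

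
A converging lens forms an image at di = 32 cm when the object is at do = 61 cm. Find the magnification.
M = −di/do = -0.5246 (inverted image)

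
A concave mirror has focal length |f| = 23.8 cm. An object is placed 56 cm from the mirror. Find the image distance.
f = +23.8 cm (concave); 1/di = 1/f − 1/do → di = 41.39 cm (real image, in front of mirror)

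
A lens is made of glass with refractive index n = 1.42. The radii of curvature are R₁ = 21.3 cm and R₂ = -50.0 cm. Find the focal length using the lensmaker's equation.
1/f = (n − 1)(1/R₁ − 1/R₂) → f = 35.56 cm (converging lens)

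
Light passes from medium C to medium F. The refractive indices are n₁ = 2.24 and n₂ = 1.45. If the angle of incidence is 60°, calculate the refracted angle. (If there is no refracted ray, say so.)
sin θ₂ = (n₁/n₂)·sin θ₁ = 1.338 > 1, so there is no refracted ray — the light undergoes total internal reflection.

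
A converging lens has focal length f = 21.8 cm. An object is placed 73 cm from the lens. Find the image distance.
1/di = 1/f − 1/do → di = 31.08 cm (real image)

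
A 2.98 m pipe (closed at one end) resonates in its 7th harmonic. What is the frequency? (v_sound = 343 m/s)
fₙ = nv/(4L) = 201.4 Hz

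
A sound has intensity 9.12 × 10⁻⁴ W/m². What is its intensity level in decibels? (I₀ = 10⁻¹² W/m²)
β = 10·log₁₀(I/I₀) = 89.6 dB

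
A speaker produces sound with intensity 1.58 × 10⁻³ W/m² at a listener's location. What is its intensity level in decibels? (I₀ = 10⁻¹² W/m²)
β = 10·log₁₀(I/I₀) = 91.99 dB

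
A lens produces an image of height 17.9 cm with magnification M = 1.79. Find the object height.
ho = |hi|/|M| = 10 cm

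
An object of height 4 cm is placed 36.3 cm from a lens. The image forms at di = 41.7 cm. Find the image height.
hi = (-di/do) × ho = -4.595 cm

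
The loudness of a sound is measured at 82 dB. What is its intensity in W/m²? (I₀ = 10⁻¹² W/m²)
I = I₀·10^(β/10) = 1.58 × 10⁻⁴ W/m²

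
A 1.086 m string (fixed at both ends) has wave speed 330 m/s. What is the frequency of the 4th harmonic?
fₙ = nv/(2L) = 607.7 Hz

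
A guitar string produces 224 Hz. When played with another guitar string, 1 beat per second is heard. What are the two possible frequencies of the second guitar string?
f₂ = 224 ± 1 Hz → 225 Hz or 223 Hz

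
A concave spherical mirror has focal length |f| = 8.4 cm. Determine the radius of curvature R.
R = 2|f| = 16.8 cm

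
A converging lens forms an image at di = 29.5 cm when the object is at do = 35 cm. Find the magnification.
M = −di/do = -0.8429 (inverted image)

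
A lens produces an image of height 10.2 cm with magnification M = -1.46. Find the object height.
ho = |hi|/|M| = 6.986 cm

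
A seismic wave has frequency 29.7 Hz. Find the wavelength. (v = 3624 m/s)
λ = v/f = 122 m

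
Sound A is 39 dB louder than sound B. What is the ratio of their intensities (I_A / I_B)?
I_A/I_B = 10^(Δβ/10) = 7943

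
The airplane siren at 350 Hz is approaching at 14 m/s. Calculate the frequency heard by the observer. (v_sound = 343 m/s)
f_obs = f·v/(v − v_s) = 364.9 Hz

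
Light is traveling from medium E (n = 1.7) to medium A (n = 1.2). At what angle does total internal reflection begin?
θc = arcsin(n₂/n₁) = 44.9°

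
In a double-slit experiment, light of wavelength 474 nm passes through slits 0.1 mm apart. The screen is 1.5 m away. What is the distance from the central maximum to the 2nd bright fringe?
y = mλL/d = 14.22 mm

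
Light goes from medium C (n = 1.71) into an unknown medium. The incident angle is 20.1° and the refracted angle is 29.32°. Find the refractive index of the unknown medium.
n₂ = n₁·sin θ₁ / sin θ₂ = 1.2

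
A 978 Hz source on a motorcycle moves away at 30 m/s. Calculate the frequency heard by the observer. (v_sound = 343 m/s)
f_obs = f·v/(v + v_s) = 899.3 Hz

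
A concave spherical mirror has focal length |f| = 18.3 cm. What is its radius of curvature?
R = 2|f| = 36.6 cm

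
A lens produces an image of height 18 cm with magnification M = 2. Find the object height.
ho = |hi|/|M| = 9 cm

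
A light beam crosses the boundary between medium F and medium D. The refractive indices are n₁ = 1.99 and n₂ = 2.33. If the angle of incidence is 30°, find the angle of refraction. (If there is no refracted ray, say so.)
sin θ₂ = (n₁/n₂)·sin θ₁ = 0.427 → θ₂ = 25.28°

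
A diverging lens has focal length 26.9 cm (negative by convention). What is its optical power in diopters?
P = 1/f = -3.717 D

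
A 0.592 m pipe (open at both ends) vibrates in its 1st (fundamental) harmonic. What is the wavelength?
λₙ = 2L/n = 1.184 m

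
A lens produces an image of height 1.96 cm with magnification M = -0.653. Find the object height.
ho = |hi|/|M| = 3.002 cm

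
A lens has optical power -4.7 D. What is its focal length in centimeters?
f = 1/P = -21.28 cm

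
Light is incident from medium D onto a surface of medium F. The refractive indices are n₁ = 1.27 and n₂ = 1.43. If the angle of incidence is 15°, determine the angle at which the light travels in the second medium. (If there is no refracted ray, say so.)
sin θ₂ = (n₁/n₂)·sin θ₁ = 0.2299 → θ₂ = 13.29°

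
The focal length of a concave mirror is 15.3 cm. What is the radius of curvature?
R = 2|f| = 30.6 cm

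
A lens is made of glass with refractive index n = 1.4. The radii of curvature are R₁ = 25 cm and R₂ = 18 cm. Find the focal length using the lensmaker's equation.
1/f = (n − 1)(1/R₁ − 1/R₂) → f = -160.7 cm (diverging lens)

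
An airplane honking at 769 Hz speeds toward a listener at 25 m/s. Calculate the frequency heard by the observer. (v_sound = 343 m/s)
f_obs = f·v/(v − v_s) = 829.5 Hz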